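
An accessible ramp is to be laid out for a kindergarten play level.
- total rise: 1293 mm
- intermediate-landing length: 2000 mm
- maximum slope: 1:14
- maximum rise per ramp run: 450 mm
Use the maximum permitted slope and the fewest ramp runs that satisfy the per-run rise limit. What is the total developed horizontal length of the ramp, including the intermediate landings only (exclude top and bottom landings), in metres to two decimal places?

22.10 m

At most 450 each: 1293/450 = 2.87, giving 3 ramp runs. That means 2 intermediate landings.
Horizontal run for 1293 mm of rise at 1:14 is 1293 × 14 = 18102 mm.
Intermediate landings: 2 × 2000 = 4000 mm.
Developed length = 18102 + 4000 = 22102 mm.
= 22.10 m.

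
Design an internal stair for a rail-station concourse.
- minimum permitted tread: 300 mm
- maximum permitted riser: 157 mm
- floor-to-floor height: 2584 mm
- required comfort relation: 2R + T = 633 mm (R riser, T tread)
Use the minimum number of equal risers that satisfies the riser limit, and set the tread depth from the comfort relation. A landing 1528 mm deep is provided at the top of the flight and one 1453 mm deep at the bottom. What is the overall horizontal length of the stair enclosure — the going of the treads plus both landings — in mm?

At most 157 each: 2584/157 = 16.46, giving 17 risers.
Riser R = 2584 / 17 = 152 mm, within the 157 mm limit.
From 2R + T = 633: T = 633 − 304 = 329 mm.
17 risers give 16 treads; going = 16 × 329 = 5264 mm.
Add landings: 5264 + 1528 + 1453 = 8245 mm.

8245 mm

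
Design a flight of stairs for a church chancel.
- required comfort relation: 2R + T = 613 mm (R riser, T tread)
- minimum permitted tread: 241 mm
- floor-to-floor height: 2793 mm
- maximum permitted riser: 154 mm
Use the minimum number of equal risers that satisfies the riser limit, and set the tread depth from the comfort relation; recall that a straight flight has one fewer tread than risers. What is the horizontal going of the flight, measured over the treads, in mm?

5742 mm

⌈2793/154⌉ = 19 risers.
Each riser is 2793/19 = 147 mm (≤ 154 mm).
Tread T = 613 − 2 × 147 = 319 mm (≥ 241 mm).
Treads = 19 − 1 = 18; going = 18 × 319 = 5742 mm.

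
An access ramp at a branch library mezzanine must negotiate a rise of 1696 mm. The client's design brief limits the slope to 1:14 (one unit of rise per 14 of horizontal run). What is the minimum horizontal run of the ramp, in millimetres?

23744 mm

At 1:14 the run is 14 × 1696 = 23744 mm.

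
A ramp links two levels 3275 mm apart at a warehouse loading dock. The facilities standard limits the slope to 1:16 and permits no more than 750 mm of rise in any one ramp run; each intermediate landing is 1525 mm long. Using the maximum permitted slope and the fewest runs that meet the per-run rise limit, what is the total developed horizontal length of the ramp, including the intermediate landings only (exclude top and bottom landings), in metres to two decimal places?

58.50 m

3275 / 750 = 4.37, so 5 ramp runs are needed. That means 4 intermediate landings.
Ramp run (horizontal) at 1:16: 3275 × 16 = 52400 mm.
Intermediate landings: 4 × 1525 = 6100 mm.
Developed length = 52400 + 6100 = 58500 mm.
= 58.50 m.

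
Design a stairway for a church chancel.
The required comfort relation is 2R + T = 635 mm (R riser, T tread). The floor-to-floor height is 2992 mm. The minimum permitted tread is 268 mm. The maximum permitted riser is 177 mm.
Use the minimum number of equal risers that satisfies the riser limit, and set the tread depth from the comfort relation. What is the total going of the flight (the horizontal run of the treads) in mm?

4528 mm

2992 / 177 = 16.90, so 17 risers are needed.
R = 2992 ÷ 17 = 176 mm.
From 2R + T = 635: T = 635 − 352 = 283 mm.
Going = (17 − 1) × 283 = 4528 mm.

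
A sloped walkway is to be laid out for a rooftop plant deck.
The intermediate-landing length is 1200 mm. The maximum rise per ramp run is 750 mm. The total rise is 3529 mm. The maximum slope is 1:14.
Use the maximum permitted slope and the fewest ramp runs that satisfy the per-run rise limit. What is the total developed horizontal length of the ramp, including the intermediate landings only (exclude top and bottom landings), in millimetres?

3529 / 750 = 4.705 → round up to 5 ramp runs. That means 4 intermediate landings.
Horizontal run for 3529 mm of rise at 1:14 is 3529 × 14 = 49406 mm.
Intermediate landings: 4 × 1200 = 4800 mm.
Developed length = 49406 + 4800 = 54206 mm.

54206 mm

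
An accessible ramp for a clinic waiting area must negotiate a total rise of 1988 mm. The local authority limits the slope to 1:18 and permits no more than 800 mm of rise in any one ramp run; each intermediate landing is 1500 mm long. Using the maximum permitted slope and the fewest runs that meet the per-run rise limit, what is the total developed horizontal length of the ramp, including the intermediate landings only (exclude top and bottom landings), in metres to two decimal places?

38.78 m

⌈1988/800⌉ = 3 ramp runs. That means 2 intermediate landings.
Ramp run (horizontal) at 1:18: 1988 × 18 = 35784 mm.
Intermediate landings: 2 × 1500 = 3000 mm.
Developed length = 35784 + 3000 = 38784 mm.
= 38.78 m.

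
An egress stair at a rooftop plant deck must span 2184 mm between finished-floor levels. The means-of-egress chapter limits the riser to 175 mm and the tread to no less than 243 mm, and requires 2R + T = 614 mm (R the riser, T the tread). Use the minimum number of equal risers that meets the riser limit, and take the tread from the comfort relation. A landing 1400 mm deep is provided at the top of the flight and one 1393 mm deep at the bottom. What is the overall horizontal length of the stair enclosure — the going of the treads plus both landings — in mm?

⌈2184/175⌉ = 13 risers.
R = 2184 ÷ 13 = 168 mm.
T = 614 − 2·168 = 278 mm, which satisfies the 243 mm minimum.
Treads = 13 − 1 = 12; going = 12 × 278 = 3336 mm.
Add landings: 3336 + 1400 + 1393 = 6129 mm.

6129 mm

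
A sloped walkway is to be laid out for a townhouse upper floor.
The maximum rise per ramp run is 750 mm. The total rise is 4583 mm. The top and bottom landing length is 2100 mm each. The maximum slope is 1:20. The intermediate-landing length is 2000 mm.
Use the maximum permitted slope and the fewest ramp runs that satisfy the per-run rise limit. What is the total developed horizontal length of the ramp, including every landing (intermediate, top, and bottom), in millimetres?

107860 mm

4583 / 750 = 6.11, so 7 ramp runs are needed. That means 6 intermediate landings.
Ramp run (horizontal) at 1:20: 4583 × 20 = 91660 mm.
6 intermediate landings contribute 6 × 2000 = 12000 mm.
Top and bottom landings: 2 × 2100 = 4200 mm.
Total = 91660 + 12000 + 4200 = 107860 mm.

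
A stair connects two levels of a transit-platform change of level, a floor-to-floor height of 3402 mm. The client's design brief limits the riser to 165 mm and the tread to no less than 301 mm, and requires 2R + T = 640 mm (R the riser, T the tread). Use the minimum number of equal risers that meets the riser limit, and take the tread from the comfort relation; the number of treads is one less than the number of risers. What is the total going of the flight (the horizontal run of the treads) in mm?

⌈3402/165⌉ = 21 risers.
Each riser is 3402/21 = 162 mm (≤ 165 mm).
Tread T = 640 − 2 × 162 = 316 mm (≥ 301 mm).
Going = (21 − 1) × 316 = 6320 mm.

6320 mm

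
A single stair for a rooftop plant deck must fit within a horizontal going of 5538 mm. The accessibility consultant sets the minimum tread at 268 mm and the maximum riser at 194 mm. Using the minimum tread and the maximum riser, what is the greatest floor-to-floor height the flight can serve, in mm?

Treads that fit: ⌊5538 / 268⌋ = 20.
Risers = treads + 1 = 21.
Maximum height = 21 × 194 = 4074 mm.

4074 mm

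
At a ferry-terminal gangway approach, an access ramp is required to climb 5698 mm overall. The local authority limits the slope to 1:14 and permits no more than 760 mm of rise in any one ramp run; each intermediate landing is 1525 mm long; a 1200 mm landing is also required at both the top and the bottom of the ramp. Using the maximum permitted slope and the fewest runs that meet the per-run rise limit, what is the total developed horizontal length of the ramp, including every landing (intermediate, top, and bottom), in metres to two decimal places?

92.85 m

At most 760 each: 5698/760 = 7.50, giving 8 ramp runs. That means 7 intermediate landings.
Ramp run (horizontal) at 1:14: 5698 × 14 = 79772 mm.
7 intermediate landings contribute 7 × 1525 = 10675 mm.
Top and bottom landings: 2 × 1200 = 2400 mm.
Total = 79772 + 10675 + 2400 = 92847 mm.
= 92.85 m.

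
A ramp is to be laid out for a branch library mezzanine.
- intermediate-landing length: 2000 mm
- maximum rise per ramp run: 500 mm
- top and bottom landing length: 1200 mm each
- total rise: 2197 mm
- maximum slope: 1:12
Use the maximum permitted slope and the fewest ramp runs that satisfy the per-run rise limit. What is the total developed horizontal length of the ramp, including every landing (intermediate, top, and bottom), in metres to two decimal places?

2197 / 500 = 4.394 → round up to 5 ramp runs. That means 4 intermediate landings.
Horizontal run for 2197 mm of rise at 1:12 is 2197 × 12 = 26364 mm.
Intermediate landings: 4 × 2000 = 8000 mm.
Top and bottom landings: 2 × 1200 = 2400 mm.
Total = 26364 + 8000 + 2400 = 36764 mm.
= 36.76 m.

36.76 m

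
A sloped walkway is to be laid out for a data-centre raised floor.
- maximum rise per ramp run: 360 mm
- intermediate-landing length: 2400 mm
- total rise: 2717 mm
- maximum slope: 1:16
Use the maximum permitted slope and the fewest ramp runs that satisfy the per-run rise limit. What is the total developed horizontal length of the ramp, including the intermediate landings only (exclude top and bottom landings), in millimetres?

⌈2717/360⌉ = 8 ramp runs. That means 7 intermediate landings.
Horizontal run for 2717 mm of rise at 1:16 is 2717 × 16 = 43472 mm.
Intermediate landings: 7 × 2400 = 16800 mm.
Developed length = 43472 + 16800 = 60272 mm.

60272 mm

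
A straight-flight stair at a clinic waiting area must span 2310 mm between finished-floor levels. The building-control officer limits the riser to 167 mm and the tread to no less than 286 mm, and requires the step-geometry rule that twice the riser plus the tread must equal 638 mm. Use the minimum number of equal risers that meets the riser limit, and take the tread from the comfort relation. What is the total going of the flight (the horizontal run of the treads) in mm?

⌈2310/167⌉ = 14 risers.
Each riser is 2310/14 = 165 mm (≤ 167 mm).
T = 638 − 2·165 = 308 mm, which satisfies the 286 mm minimum.
Treads = 14 − 1 = 13; going = 13 × 308 = 4004 mm.

4004 mm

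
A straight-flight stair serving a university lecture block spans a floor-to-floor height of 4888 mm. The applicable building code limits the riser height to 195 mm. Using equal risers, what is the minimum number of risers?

At most 195 each: 4888/195 = 25.07, giving 26 risers.

26 risers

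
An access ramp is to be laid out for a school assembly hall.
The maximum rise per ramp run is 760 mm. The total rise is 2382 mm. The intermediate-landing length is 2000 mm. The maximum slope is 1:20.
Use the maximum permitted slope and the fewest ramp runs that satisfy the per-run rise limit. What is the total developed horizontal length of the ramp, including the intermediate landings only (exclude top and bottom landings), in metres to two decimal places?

53.64 m

⌈2382/760⌉ = 4 ramp runs. That means 3 intermediate landings.
Ramp run (horizontal) at 1:20: 2382 × 20 = 47640 mm.
Intermediate landings: 3 × 2000 = 6000 mm.
Developed length = 47640 + 6000 = 53640 mm.
= 53.64 m.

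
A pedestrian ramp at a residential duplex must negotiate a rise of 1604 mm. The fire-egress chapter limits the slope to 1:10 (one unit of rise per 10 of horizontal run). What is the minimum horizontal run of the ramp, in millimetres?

16040 mm

At 1:10 the run is 10 × 1604 = 16040 mm.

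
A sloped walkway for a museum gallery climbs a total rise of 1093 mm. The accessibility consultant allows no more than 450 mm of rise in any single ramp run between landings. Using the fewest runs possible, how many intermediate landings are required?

2 intermediate landings

⌈1093/450⌉ = 3 ramp runs.
3 runs are separated by 2 intermediate landings.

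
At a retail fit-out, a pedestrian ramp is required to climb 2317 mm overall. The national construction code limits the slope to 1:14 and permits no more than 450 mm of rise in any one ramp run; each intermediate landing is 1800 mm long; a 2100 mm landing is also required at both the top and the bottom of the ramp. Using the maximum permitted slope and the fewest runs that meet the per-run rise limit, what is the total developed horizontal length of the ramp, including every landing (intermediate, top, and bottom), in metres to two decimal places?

At most 450 each: 2317/450 = 5.15, giving 6 ramp runs. That means 5 intermediate landings.
Ramp run (horizontal) at 1:14: 2317 × 14 = 32438 mm.
Intermediate landings: 5 × 1800 = 9000 mm.
Top and bottom landings: 2 × 2100 = 4200 mm.
Total = 32438 + 9000 + 4200 = 45638 mm.
= 45.64 m.

45.64 m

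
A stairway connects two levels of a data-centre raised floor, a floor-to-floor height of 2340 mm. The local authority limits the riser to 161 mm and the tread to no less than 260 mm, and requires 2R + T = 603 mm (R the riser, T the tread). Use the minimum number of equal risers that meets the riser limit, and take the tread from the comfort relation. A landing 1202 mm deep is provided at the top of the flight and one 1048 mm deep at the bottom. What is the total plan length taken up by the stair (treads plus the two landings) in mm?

At most 161 each: 2340/161 = 14.53, giving 15 risers.
Each riser is 2340/15 = 156 mm (≤ 161 mm).
Tread T = 603 − 2 × 156 = 291 mm (≥ 260 mm).
Treads = 15 − 1 = 14; going = 14 × 291 = 4074 mm.
Add landings: 4074 + 1202 + 1048 = 6324 mm.

6324 mm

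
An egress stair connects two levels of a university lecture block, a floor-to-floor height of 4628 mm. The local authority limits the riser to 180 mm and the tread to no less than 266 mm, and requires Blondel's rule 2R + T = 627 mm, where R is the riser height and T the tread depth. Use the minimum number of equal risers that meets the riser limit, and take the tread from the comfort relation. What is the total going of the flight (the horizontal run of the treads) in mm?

6775 mm

4628 / 180 = 25.71, so 26 risers are needed.
Each riser is 4628/26 = 178 mm (≤ 180 mm).
Tread T = 627 − 2 × 178 = 271 mm (≥ 266 mm).
Going = (26 − 1) × 271 = 6775 mm.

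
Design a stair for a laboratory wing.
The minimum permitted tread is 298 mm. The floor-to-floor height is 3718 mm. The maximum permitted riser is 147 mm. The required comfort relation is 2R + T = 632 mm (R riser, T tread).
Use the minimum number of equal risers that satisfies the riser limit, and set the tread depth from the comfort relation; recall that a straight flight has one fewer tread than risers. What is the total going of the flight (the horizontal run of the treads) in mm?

3718 / 147 = 25.293 → round up to 26 risers.
R = 3718 ÷ 26 = 143 mm.
From 2R + T = 632: T = 632 − 286 = 346 mm.
26 risers give 25 treads; going = 25 × 346 = 8650 mm.

8650 mm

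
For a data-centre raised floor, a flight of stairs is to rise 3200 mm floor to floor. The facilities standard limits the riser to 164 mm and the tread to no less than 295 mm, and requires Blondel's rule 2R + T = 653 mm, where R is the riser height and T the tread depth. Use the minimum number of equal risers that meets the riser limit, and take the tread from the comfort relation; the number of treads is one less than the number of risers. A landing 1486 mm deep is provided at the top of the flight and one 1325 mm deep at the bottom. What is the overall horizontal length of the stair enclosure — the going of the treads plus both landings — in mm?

9138 mm

⌈3200/164⌉ = 20 risers.
Riser R = 3200 / 20 = 160 mm, within the 164 mm limit.
T = 653 − 2·160 = 333 mm, which satisfies the 295 mm minimum.
Going = (20 − 1) × 333 = 6327 mm.
Enclosure = 6327 + 1486 + 1325 = 9138 mm.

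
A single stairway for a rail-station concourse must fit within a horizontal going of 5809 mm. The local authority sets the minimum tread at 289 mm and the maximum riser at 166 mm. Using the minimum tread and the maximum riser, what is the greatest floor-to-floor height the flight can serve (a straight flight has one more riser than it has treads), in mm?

Treads that fit: ⌊5809 / 289⌋ = 20.
Risers = treads + 1 = 21.
Maximum height = 21 × 166 = 3486 mm.

3486 mm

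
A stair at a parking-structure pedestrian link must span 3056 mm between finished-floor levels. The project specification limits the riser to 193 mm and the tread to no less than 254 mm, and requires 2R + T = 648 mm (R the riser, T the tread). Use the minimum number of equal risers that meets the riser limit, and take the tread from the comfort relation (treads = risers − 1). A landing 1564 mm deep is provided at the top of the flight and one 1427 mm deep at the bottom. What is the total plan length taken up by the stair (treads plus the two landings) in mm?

6981 mm

3056 / 193 = 15.834 → round up to 16 risers.
R = 3056 ÷ 16 = 191 mm.
Tread T = 648 − 2 × 191 = 266 mm (≥ 254 mm).
16 risers give 15 treads; going = 15 × 266 = 3990 mm.
Enclosure = 3990 + 1564 + 1427 = 6981 mm.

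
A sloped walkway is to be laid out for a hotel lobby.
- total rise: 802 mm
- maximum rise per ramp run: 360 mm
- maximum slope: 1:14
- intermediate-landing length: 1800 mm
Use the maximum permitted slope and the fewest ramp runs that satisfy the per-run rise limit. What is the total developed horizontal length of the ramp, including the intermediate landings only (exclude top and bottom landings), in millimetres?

At most 360 each: 802/360 = 2.23, giving 3 ramp runs. That means 2 intermediate landings.
Ramp run (horizontal) at 1:14: 802 × 14 = 11228 mm.
Intermediate landings: 2 × 1800 = 3600 mm.
Total developed length = 11228 + 3600 = 14828 mm.

14828 mm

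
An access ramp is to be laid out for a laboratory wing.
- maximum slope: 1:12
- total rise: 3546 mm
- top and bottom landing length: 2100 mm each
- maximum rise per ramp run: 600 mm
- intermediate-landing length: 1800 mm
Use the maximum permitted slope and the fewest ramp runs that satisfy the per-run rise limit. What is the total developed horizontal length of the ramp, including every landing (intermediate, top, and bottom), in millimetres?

55752 mm

At most 600 each: 3546/600 = 5.91, giving 6 ramp runs. That means 5 intermediate landings.
Horizontal run for 3546 mm of rise at 1:12 is 3546 × 12 = 42552 mm.
Intermediate landings: 5 × 1800 = 9000 mm.
Top and bottom landings: 2 × 2100 = 4200 mm.
Total = 42552 + 9000 + 4200 = 55752 mm.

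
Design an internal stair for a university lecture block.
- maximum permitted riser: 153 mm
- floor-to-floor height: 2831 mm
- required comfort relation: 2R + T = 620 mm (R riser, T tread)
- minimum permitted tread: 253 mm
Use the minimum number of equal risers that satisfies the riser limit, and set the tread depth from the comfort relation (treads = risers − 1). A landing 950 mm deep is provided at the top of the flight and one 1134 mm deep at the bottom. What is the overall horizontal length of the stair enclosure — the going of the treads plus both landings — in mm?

7880 mm

2831 / 153 = 18.503 → round up to 19 risers.
Each riser is 2831/19 = 149 mm (≤ 153 mm).
Tread T = 620 − 2 × 149 = 322 mm (≥ 253 mm).
Treads = 19 − 1 = 18; going = 18 × 322 = 5796 mm.
Add landings: 5796 + 950 + 1134 = 7880 mm.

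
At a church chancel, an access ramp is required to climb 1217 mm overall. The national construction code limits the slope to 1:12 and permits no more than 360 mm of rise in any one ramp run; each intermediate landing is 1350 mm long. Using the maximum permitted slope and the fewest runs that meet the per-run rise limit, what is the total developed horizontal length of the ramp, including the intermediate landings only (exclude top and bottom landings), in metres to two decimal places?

1217 / 360 = 3.381 → round up to 4 ramp runs. That means 3 intermediate landings.
Horizontal run for 1217 mm of rise at 1:12 is 1217 × 12 = 14604 mm.
Intermediate landings: 3 × 1350 = 4050 mm.
Total developed length = 14604 + 4050 = 18654 mm.
= 18.65 m.

18.65 m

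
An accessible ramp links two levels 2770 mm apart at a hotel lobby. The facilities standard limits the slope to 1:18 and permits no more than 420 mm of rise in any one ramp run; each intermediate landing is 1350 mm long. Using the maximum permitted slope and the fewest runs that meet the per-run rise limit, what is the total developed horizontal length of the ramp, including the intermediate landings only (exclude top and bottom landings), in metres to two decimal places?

2770 / 420 = 6.595 → round up to 7 ramp runs. That means 6 intermediate landings.
Ramp run (horizontal) at 1:18: 2770 × 18 = 49860 mm.
6 intermediate landings contribute 6 × 1350 = 8100 mm.
Developed length = 49860 + 8100 = 57960 mm.
= 57.96 m.

57.96 m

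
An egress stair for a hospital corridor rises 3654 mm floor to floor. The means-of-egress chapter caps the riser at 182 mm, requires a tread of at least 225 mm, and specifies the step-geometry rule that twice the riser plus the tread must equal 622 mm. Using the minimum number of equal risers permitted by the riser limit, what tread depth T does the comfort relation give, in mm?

3654 / 182 = 20.077 → round up to 21 risers.
Riser R = 3654 / 21 = 174 mm, within the 182 mm limit.
From 2R + T = 622: T = 622 − 348 = 274 mm.

274 mm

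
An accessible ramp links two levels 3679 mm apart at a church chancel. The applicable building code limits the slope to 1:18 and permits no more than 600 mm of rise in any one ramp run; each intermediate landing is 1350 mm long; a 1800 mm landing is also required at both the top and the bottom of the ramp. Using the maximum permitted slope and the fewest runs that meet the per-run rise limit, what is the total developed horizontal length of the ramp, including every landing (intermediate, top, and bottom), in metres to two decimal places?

At most 600 each: 3679/600 = 6.13, giving 7 ramp runs. That means 6 intermediate landings.
Ramp run (horizontal) at 1:18: 3679 × 18 = 66222 mm.
6 intermediate landings contribute 6 × 1350 = 8100 mm.
Top and bottom landings: 2 × 1800 = 3600 mm.
Total = 66222 + 8100 + 3600 = 77922 mm.
= 77.92 m.

77.92 m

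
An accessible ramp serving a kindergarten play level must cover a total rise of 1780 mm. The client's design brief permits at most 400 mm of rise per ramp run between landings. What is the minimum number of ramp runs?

5 runs

1780 / 400 = 4.45, so 5 ramp runs are needed.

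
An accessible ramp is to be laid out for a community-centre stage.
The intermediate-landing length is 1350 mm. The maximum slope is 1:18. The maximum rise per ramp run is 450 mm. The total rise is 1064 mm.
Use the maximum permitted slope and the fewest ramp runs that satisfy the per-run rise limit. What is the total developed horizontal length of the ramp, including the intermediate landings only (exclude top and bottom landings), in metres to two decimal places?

21.85 m

1064 / 450 = 2.364 → round up to 3 ramp runs. That means 2 intermediate landings.
Ramp run (horizontal) at 1:18: 1064 × 18 = 19152 mm.
Intermediate landings: 2 × 1350 = 2700 mm.
Total developed length = 19152 + 2700 = 21852 mm.
= 21.85 m.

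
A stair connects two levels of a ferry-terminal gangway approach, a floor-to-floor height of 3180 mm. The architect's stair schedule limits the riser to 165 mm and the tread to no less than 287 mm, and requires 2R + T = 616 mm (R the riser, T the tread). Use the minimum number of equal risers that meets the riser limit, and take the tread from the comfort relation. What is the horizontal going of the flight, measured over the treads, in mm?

5662 mm

3180 / 165 = 19.27, so 20 risers are needed.
Each riser is 3180/20 = 159 mm (≤ 165 mm).
From 2R + T = 616: T = 616 − 318 = 298 mm.
Going = (20 − 1) × 298 = 5662 mm.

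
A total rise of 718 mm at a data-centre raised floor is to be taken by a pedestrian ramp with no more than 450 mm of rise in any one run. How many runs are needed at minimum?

2 runs

718 / 450 = 1.60, so 2 ramp runs are needed.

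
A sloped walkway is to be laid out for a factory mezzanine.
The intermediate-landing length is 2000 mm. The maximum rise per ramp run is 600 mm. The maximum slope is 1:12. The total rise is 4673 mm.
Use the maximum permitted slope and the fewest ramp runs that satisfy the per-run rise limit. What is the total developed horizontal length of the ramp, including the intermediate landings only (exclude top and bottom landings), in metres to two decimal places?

70.08 m

4673 / 600 = 7.79, so 8 ramp runs are needed. That means 7 intermediate landings.
Horizontal run for 4673 mm of rise at 1:12 is 4673 × 12 = 56076 mm.
7 intermediate landings contribute 7 × 2000 = 14000 mm.
Developed length = 56076 + 14000 = 70076 mm.
= 70.08 m.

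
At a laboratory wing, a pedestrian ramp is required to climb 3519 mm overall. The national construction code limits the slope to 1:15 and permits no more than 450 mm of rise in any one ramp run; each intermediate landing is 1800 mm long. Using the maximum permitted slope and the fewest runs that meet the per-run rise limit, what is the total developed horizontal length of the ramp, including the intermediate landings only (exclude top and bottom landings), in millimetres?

65385 mm

3519 / 450 = 7.820 → round up to 8 ramp runs. That means 7 intermediate landings.
Horizontal run for 3519 mm of rise at 1:15 is 3519 × 15 = 52785 mm.
Intermediate landings: 7 × 1800 = 12600 mm.
Developed length = 52785 + 12600 = 65385 mm.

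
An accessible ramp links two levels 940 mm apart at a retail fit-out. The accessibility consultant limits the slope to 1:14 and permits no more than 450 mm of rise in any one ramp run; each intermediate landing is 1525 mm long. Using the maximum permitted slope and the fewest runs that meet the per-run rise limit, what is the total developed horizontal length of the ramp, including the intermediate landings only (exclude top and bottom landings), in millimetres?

940 / 450 = 2.089 → round up to 3 ramp runs. That means 2 intermediate landings.
Horizontal run for 940 mm of rise at 1:14 is 940 × 14 = 13160 mm.
Intermediate landings: 2 × 1525 = 3050 mm.
Developed length = 13160 + 3050 = 16210 mm.

16210 mm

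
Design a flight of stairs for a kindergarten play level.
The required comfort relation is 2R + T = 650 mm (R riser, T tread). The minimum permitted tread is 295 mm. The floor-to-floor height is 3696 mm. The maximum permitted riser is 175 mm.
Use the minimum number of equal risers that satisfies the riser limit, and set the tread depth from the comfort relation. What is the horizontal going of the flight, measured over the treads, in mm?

At most 175 each: 3696/175 = 21.12, giving 22 risers.
Riser R = 3696 / 22 = 168 mm, within the 175 mm limit.
From 2R + T = 650: T = 650 − 336 = 314 mm.
22 risers give 21 treads; going = 21 × 314 = 6594 mm.

6594 mm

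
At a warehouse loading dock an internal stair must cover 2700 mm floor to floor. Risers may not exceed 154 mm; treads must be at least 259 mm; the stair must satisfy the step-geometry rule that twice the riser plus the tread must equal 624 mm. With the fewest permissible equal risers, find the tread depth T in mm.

⌈2700/154⌉ = 18 risers.
R = 2700 ÷ 18 = 150 mm.
Tread T = 624 − 2 × 150 = 324 mm (≥ 259 mm).

324 mm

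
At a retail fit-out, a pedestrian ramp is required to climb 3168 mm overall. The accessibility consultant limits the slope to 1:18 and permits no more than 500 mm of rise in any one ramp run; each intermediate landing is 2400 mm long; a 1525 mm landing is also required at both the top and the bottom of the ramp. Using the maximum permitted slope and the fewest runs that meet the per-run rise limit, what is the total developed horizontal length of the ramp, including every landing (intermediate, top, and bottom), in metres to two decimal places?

74.47 m

3168 / 500 = 6.336 → round up to 7 ramp runs. That means 6 intermediate landings.
Horizontal run for 3168 mm of rise at 1:18 is 3168 × 18 = 57024 mm.
6 intermediate landings contribute 6 × 2400 = 14400 mm.
Top and bottom landings: 2 × 1525 = 3050 mm.
Total = 57024 + 14400 + 3050 = 74474 mm.
= 74.47 m.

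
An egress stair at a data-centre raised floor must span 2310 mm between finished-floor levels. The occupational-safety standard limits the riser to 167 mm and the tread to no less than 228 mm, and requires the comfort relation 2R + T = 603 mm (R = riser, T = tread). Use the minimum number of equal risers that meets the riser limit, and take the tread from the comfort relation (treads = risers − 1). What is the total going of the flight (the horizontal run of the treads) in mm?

3549 mm

2310 / 167 = 13.83, so 14 risers are needed.
R = 2310 ÷ 14 = 165 mm.
T = 603 − 2·165 = 273 mm, which satisfies the 228 mm minimum.
Treads = 14 − 1 = 13; going = 13 × 273 = 3549 mm.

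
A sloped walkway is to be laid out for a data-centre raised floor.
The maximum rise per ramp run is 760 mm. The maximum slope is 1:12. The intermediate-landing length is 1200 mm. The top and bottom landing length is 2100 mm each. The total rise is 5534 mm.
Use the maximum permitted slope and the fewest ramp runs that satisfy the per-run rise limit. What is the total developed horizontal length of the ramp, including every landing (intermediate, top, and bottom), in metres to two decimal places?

79.01 m

5534 / 760 = 7.282 → round up to 8 ramp runs. That means 7 intermediate landings.
Horizontal run for 5534 mm of rise at 1:12 is 5534 × 12 = 66408 mm.
Intermediate landings: 7 × 1200 = 8400 mm.
Top and bottom landings: 2 × 2100 = 4200 mm.
Total = 66408 + 8400 + 4200 = 79008 mm.
= 79.01 m.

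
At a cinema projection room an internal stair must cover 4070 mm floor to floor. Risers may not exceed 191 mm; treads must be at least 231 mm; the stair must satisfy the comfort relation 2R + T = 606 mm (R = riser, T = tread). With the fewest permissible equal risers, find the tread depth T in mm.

At most 191 each: 4070/191 = 21.31, giving 22 risers.
R = 4070 ÷ 22 = 185 mm.
From 2R + T = 606: T = 606 − 370 = 236 mm.

236 mm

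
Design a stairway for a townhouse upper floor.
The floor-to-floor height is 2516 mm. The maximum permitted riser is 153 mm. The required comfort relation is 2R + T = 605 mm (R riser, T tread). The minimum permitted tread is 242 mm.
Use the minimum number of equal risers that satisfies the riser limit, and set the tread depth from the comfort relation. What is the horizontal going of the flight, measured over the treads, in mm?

2516 / 153 = 16.444 → round up to 17 risers.
Each riser is 2516/17 = 148 mm (≤ 153 mm).
Tread T = 605 − 2 × 148 = 309 mm (≥ 242 mm).
17 risers give 16 treads; going = 16 × 309 = 4944 mm.

4944 mm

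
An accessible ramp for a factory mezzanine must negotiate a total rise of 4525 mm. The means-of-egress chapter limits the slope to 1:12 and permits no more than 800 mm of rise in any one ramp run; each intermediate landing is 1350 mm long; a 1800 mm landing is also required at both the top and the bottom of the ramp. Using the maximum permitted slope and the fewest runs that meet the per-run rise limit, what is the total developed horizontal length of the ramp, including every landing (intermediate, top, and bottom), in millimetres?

64650 mm

4525 / 800 = 5.66, so 6 ramp runs are needed. That means 5 intermediate landings.
Horizontal run for 4525 mm of rise at 1:12 is 4525 × 12 = 54300 mm.
5 intermediate landings contribute 5 × 1350 = 6750 mm.
Top and bottom landings: 2 × 1800 = 3600 mm.
Total = 54300 + 6750 + 3600 = 64650 mm.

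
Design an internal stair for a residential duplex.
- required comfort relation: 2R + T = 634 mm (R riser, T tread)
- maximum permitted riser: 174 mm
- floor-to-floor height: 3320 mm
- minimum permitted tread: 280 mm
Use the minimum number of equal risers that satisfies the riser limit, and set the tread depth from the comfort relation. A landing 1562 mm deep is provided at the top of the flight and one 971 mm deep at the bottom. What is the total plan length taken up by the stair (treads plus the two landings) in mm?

8271 mm

At most 174 each: 3320/174 = 19.08, giving 20 risers.
R = 3320 ÷ 20 = 166 mm.
Tread T = 634 − 2 × 166 = 302 mm (≥ 280 mm).
20 risers give 19 treads; going = 19 × 302 = 5738 mm.
Add landings: 5738 + 1562 + 971 = 8271 mm.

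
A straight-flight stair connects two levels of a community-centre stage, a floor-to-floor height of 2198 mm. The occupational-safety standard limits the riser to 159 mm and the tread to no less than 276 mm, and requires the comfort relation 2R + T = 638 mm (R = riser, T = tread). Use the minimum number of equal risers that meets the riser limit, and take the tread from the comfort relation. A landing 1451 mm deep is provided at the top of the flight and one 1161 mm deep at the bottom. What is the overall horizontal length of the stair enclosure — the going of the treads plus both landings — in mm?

6824 mm

⌈2198/159⌉ = 14 risers.
R = 2198 ÷ 14 = 157 mm.
T = 638 − 2·157 = 324 mm, which satisfies the 276 mm minimum.
14 risers give 13 treads; going = 13 × 324 = 4212 mm.
Enclosure = 4212 + 1451 + 1161 = 6824 mm.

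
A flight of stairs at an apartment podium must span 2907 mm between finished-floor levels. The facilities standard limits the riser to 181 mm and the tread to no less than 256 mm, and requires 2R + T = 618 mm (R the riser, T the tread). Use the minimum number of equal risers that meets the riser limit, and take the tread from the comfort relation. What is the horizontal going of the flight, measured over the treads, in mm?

2907 / 181 = 16.06, so 17 risers are needed.
Riser R = 2907 / 17 = 171 mm, within the 181 mm limit.
From 2R + T = 618: T = 618 − 342 = 276 mm.
Treads = 17 − 1 = 16; going = 16 × 276 = 4416 mm.

4416 mm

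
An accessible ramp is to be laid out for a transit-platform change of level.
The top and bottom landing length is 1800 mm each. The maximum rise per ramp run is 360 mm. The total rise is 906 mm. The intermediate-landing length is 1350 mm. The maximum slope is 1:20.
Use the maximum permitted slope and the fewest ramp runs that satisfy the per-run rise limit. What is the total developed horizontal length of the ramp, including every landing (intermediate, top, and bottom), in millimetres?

24420 mm

906 / 360 = 2.52, so 3 ramp runs are needed. That means 2 intermediate landings.
Ramp run (horizontal) at 1:20: 906 × 20 = 18120 mm.
Intermediate landings: 2 × 1350 = 2700 mm.
Top and bottom landings: 2 × 1800 = 3600 mm.
Total = 18120 + 2700 + 3600 = 24420 mm.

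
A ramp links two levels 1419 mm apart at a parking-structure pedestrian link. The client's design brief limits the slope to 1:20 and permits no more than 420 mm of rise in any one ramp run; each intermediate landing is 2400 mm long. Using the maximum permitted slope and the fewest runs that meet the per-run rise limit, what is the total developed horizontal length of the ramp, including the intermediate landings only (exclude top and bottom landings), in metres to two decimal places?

⌈1419/420⌉ = 4 ramp runs. That means 3 intermediate landings.
Horizontal run for 1419 mm of rise at 1:20 is 1419 × 20 = 28380 mm.
3 intermediate landings contribute 3 × 2400 = 7200 mm.
Total developed length = 28380 + 7200 = 35580 mm.
= 35.58 m.

35.58 m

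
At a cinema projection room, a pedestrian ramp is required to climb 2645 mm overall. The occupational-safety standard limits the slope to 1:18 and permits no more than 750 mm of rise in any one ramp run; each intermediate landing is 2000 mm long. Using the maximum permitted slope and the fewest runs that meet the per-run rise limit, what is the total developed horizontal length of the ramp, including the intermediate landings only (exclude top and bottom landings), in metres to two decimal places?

53.61 m

⌈2645/750⌉ = 4 ramp runs. That means 3 intermediate landings.
Horizontal run for 2645 mm of rise at 1:18 is 2645 × 18 = 47610 mm.
3 intermediate landings contribute 3 × 2000 = 6000 mm.
Total developed length = 47610 + 6000 = 53610 mm.
= 53.61 m.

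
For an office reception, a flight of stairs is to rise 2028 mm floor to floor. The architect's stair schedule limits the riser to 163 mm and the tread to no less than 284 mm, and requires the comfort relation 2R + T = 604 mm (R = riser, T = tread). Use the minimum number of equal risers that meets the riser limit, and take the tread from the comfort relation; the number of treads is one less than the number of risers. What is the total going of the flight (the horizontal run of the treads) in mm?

3504 mm

2028 / 163 = 12.442 → round up to 13 risers.
Each riser is 2028/13 = 156 mm (≤ 163 mm).
T = 604 − 2·156 = 292 mm, which satisfies the 284 mm minimum.
13 risers give 12 treads; going = 12 × 292 = 3504 mm.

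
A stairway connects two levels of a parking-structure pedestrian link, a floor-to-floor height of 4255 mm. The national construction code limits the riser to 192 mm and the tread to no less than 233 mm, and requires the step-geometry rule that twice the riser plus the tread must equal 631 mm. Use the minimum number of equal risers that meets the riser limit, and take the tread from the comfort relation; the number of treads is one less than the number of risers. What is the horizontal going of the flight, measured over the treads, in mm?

4255 / 192 = 22.161 → round up to 23 risers.
Each riser is 4255/23 = 185 mm (≤ 192 mm).
T = 631 − 2·185 = 261 mm, which satisfies the 233 mm minimum.
Treads = 23 − 1 = 22; going = 22 × 261 = 5742 mm.

5742 mm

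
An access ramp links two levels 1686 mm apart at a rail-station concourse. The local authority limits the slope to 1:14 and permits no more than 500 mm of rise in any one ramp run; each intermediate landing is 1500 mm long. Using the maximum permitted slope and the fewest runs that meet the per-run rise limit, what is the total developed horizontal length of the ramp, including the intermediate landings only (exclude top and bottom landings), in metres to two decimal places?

28.10 m

⌈1686/500⌉ = 4 ramp runs. That means 3 intermediate landings.
Ramp run (horizontal) at 1:14: 1686 × 14 = 23604 mm.
3 intermediate landings contribute 3 × 1500 = 4500 mm.
Total developed length = 23604 + 4500 = 28104 mm.
= 28.10 m.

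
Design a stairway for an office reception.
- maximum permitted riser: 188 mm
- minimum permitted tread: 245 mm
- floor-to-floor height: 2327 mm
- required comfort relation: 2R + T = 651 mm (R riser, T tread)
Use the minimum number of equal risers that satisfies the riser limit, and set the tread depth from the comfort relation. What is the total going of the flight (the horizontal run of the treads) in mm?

2327 / 188 = 12.378 → round up to 13 risers.
Each riser is 2327/13 = 179 mm (≤ 188 mm).
From 2R + T = 651: T = 651 − 358 = 293 mm.
13 risers give 12 treads; going = 12 × 293 = 3516 mm.

3516 mm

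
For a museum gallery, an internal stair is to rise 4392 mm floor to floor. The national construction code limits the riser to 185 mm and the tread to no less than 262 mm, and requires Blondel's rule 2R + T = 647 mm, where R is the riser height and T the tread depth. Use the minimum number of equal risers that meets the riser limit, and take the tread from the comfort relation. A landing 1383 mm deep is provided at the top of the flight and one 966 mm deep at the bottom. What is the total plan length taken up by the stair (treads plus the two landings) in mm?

4392 / 185 = 23.74, so 24 risers are needed.
Each riser is 4392/24 = 183 mm (≤ 185 mm).
From 2R + T = 647: T = 647 − 366 = 281 mm.
Treads = 24 − 1 = 23; going = 23 × 281 = 6463 mm.
Add landings: 6463 + 1383 + 966 = 8812 mm.

8812 mm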